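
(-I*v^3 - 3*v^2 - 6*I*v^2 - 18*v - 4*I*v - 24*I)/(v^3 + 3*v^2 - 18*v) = (-I*v^2 - 3*v - 4*I)/(v*(v - 3))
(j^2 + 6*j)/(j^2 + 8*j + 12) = j/(j + 2)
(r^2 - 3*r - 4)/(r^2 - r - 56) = (-r^2 + 3*r + 4)/(-r^2 + r + 56)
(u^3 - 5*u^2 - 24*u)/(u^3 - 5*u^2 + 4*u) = (u^2 - 5*u - 24)/(u^2 - 5*u + 4)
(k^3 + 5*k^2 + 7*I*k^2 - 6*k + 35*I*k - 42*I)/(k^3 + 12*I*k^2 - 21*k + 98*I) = (k^2 + 5*k - 6)/(k^2 + 5*I*k + 14)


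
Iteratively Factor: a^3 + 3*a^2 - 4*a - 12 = (a + 2)*(a^2 + a - 6) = (a + 2)*(a + 3)*(a - 2)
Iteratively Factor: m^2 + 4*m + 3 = (m + 1)*(m + 3)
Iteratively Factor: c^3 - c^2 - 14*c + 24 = (c - 2)*(c^2 + c - 12) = (c - 2)*(c + 4)*(c - 3)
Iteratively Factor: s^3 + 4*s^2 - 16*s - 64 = (s - 4)*(s^2 + 8*s + 16) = (s - 4)*(s + 4)*(s + 4)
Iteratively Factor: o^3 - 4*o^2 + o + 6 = (o + 1)*(o^2 - 5*o + 6) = (o - 2)*(o + 1)*(o - 3)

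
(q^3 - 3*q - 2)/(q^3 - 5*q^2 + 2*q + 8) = (q + 1)/(q - 4)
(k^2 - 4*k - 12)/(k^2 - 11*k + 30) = (k + 2)/(k - 5)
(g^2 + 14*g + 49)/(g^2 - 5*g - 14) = (g^2 + 14*g + 49)/(g^2 - 5*g - 14)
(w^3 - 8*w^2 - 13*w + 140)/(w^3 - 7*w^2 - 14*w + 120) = (w - 7)/(w - 6)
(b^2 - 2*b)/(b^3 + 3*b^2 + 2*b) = (b - 2)/(b^2 + 3*b + 2)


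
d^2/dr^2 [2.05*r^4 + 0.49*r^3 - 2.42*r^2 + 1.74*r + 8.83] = 24.6*r^2 + 2.94*r - 4.84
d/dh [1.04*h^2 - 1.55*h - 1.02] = 2.08*h - 1.55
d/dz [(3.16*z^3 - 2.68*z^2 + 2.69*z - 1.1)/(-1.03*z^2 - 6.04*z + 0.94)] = (-3.2548*z^4 - 38.1728*z^3 + 27.8691*z^2 - 7.3044*z - 4.1154)/(1.0609*z^4 + 12.4424*z^3 + 34.5452*z^2 - 11.3552*z + 0.8836)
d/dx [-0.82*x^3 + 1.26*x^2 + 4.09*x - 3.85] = -2.46*x^2 + 2.52*x + 4.09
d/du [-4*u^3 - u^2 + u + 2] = -12*u^2 - 2*u + 1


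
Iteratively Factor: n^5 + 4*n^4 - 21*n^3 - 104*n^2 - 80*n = (n + 4)*(n^4 - 21*n^2 - 20*n) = (n - 5)*(n + 4)*(n^3 + 5*n^2 + 4*n) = n*(n - 5)*(n + 4)*(n^2 + 5*n + 4) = n*(n - 5)*(n + 1)*(n + 4)*(n + 4)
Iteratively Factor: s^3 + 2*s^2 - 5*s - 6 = (s + 1)*(s^2 + s - 6) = (s + 1)*(s + 3)*(s - 2)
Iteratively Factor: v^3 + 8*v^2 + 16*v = (v + 4)*(v^2 + 4*v) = v*(v + 4)*(v + 4)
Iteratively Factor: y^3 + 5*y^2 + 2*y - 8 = (y + 4)*(y^2 + y - 2) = (y - 1)*(y + 4)*(y + 2)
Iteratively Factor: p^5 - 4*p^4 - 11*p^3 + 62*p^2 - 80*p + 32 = (p + 4)*(p^4 - 8*p^3 + 21*p^2 - 22*p + 8) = (p - 2)*(p + 4)*(p^3 - 6*p^2 + 9*p - 4) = (p - 4)*(p - 2)*(p + 4)*(p^2 - 2*p + 1) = (p - 4)*(p - 2)*(p - 1)*(p + 4)*(p - 1)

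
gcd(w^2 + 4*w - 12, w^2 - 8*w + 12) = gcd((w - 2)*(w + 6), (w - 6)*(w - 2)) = w - 2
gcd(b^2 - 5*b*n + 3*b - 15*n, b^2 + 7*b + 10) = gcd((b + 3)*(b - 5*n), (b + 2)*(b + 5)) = 1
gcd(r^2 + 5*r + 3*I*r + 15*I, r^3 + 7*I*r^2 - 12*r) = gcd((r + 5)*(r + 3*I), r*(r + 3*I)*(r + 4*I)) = r + 3*I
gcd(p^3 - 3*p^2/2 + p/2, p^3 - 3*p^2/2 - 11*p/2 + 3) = p - 1/2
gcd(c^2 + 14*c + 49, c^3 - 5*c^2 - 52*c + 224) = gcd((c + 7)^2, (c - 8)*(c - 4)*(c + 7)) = c + 7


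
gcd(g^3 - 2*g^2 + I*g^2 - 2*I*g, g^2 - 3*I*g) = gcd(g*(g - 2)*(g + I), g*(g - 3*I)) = g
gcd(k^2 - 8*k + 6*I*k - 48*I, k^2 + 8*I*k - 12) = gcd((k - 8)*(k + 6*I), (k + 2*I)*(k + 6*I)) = k + 6*I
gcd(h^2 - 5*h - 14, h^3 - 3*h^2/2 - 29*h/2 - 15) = h + 2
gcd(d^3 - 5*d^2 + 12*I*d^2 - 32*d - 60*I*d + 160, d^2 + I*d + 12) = d + 4*I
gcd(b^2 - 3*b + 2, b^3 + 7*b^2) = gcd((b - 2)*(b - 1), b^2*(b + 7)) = 1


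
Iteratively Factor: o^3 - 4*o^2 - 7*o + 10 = (o - 5)*(o^2 + o - 2) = (o - 5)*(o + 2)*(o - 1)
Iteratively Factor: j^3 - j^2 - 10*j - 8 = (j - 4)*(j^2 + 3*j + 2) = (j - 4)*(j + 2)*(j + 1)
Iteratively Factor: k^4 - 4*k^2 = (k)*(k^3 - 4*k) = k^2*(k^2 - 4) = k^2*(k + 2)*(k - 2)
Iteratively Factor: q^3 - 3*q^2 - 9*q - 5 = (q + 1)*(q^2 - 4*q - 5) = (q + 1)^2*(q - 5)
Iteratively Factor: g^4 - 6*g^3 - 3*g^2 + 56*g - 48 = (g - 4)*(g^3 - 2*g^2 - 11*g + 12) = (g - 4)*(g - 1)*(g^2 - g - 12) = (g - 4)^2*(g - 1)*(g + 3)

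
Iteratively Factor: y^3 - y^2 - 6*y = (y)*(y^2 - y - 6) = y*(y - 3)*(y + 2)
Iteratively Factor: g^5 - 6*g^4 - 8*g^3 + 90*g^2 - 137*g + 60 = (g - 5)*(g^4 - g^3 - 13*g^2 + 25*g - 12) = (g - 5)*(g - 1)*(g^3 - 13*g + 12) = (g - 5)*(g - 1)*(g + 4)*(g^2 - 4*g + 3) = (g - 5)*(g - 1)^2*(g + 4)*(g - 3)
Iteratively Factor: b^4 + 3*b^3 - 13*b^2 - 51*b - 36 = (b + 3)*(b^3 - 13*b - 12) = (b + 1)*(b + 3)*(b^2 - b - 12) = (b - 4)*(b + 1)*(b + 3)*(b + 3)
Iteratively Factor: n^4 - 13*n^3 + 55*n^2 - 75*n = (n - 5)*(n^3 - 8*n^2 + 15*n) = (n - 5)^2*(n^2 - 3*n) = n*(n - 5)^2*(n - 3)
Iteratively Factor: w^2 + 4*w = (w + 4)*(w)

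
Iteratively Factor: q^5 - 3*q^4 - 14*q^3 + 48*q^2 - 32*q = (q)*(q^4 - 3*q^3 - 14*q^2 + 48*q - 32) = q*(q + 4)*(q^3 - 7*q^2 + 14*q - 8) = q*(q - 2)*(q + 4)*(q^2 - 5*q + 4) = q*(q - 2)*(q - 1)*(q + 4)*(q - 4)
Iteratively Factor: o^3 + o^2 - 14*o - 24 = (o + 2)*(o^2 - o - 12) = (o - 4)*(o + 2)*(o + 3)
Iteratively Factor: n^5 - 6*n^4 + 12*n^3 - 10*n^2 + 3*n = (n)*(n^4 - 6*n^3 + 12*n^2 - 10*n + 3) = n*(n - 3)*(n^3 - 3*n^2 + 3*n - 1) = n*(n - 3)*(n - 1)*(n^2 - 2*n + 1) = n*(n - 3)*(n - 1)^2*(n - 1)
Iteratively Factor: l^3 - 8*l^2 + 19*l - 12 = (l - 4)*(l^2 - 4*l + 3) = (l - 4)*(l - 1)*(l - 3)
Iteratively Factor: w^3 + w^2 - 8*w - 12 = (w + 2)*(w^2 - w - 6) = (w + 2)^2*(w - 3)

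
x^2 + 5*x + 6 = (x + 2)*(x + 3)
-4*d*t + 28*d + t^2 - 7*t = (-4*d + t)*(t - 7)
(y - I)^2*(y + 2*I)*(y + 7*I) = y^4 + 7*I*y^3 + 3*y^2 + 19*I*y + 14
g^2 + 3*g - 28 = (g - 4)*(g + 7)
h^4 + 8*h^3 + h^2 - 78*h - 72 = (h - 3)*(h + 1)*(h + 4)*(h + 6)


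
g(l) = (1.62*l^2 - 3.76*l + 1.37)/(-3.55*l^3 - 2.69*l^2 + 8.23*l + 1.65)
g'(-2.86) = 0.72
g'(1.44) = -2.40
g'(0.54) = -0.40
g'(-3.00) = 0.55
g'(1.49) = -1.31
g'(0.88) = -0.38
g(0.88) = -0.16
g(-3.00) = 0.56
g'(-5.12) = 0.06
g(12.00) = -0.03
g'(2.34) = -0.04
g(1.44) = 0.26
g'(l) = (3.24*l - 3.76)/(-3.55*l^3 - 2.69*l^2 + 8.23*l + 1.65) + (1.62*l^2 - 3.76*l + 1.37)*(10.65*l^2 + 5.38*l - 8.23)/(-3.55*l^3 - 2.69*l^2 + 8.23*l + 1.65)^2 = (5.751*l^4 - 26.696*l^3 + 17.8087*l^2 + 12.7166*l - 17.4791)/(12.6025*l^6 + 19.099*l^5 - 51.1969*l^4 - 55.9924*l^3 + 58.8559*l^2 + 27.159*l + 2.7225)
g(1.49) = 0.17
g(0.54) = -0.04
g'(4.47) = 0.00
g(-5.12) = 0.17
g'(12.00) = 0.00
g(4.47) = -0.05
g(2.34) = -0.04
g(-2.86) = 0.65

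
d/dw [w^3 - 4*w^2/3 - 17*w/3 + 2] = 3*w^2 - 8*w/3 - 17/3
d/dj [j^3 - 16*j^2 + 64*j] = 3*j^2 - 32*j + 64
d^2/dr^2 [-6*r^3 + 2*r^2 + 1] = 4 - 36*r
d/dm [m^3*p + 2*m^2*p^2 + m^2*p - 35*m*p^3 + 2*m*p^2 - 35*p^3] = p*(3*m^2 + 4*m*p + 2*m - 35*p^2 + 2*p)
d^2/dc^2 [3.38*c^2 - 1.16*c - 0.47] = 6.76000000000000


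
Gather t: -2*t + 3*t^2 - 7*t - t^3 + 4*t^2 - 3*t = -t^3 + 7*t^2 - 12*t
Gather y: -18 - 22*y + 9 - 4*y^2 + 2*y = -4*y^2 - 20*y - 9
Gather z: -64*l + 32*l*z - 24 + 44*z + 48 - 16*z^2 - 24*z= -64*l - 16*z^2 + z*(32*l + 20) + 24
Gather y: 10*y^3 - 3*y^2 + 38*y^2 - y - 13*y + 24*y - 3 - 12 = 10*y^3 + 35*y^2 + 10*y - 15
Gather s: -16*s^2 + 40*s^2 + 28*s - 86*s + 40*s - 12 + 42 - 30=24*s^2 - 18*s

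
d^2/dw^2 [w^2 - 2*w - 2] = 2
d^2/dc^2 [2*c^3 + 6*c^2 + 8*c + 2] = 12*c + 12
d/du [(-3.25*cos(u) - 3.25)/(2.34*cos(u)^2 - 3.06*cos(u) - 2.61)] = (-7.605*cos(u)^2 - 15.21*cos(u) + 1.4625)*sin(u)/(5.4756*cos(u)^4 - 14.3208*cos(u)^3 - 2.8512*cos(u)^2 + 15.9732*cos(u) + 6.8121)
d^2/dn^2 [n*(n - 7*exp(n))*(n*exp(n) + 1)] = n^3*exp(n) - 28*n^2*exp(2*n) + 6*n^2*exp(n) - 56*n*exp(2*n) - n*exp(n) - 14*exp(2*n) - 14*exp(n) + 2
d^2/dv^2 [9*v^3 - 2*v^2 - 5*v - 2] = 54*v - 4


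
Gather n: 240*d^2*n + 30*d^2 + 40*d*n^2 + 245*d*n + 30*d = 30*d^2 + 40*d*n^2 + 30*d + n*(240*d^2 + 245*d)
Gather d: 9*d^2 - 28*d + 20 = 9*d^2 - 28*d + 20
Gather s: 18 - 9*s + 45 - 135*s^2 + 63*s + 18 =-135*s^2 + 54*s + 81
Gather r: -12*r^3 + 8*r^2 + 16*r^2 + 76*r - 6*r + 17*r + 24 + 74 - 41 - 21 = -12*r^3 + 24*r^2 + 87*r + 36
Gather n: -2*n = -2*n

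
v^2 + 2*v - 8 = (v - 2)*(v + 4)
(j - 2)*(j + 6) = j^2 + 4*j - 12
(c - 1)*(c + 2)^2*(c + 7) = c^4 + 10*c^3 + 21*c^2 - 4*c - 28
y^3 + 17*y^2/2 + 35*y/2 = y*(y + 7/2)*(y + 5)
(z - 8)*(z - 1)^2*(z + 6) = z^4 - 4*z^3 - 43*z^2 + 94*z - 48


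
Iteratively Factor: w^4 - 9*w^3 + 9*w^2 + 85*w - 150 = (w + 3)*(w^3 - 12*w^2 + 45*w - 50) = (w - 5)*(w + 3)*(w^2 - 7*w + 10) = (w - 5)*(w - 2)*(w + 3)*(w - 5)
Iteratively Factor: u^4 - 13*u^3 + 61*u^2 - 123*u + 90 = (u - 2)*(u^3 - 11*u^2 + 39*u - 45) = (u - 5)*(u - 2)*(u^2 - 6*u + 9) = (u - 5)*(u - 3)*(u - 2)*(u - 3)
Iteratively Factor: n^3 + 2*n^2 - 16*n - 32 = (n + 2)*(n^2 - 16) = (n + 2)*(n + 4)*(n - 4)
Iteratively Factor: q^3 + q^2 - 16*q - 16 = (q - 4)*(q^2 + 5*q + 4) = (q - 4)*(q + 4)*(q + 1)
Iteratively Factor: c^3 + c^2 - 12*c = (c + 4)*(c^2 - 3*c) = (c - 3)*(c + 4)*(c)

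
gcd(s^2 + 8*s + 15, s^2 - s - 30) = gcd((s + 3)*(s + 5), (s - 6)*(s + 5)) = s + 5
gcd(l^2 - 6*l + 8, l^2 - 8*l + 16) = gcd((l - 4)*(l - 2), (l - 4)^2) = l - 4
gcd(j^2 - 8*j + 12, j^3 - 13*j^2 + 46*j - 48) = j - 2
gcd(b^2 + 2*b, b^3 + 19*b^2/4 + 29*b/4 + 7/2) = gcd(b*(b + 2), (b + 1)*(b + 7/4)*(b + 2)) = b + 2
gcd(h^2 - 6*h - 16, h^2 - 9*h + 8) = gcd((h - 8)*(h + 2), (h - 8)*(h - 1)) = h - 8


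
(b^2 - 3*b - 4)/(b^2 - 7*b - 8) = (b - 4)/(b - 8)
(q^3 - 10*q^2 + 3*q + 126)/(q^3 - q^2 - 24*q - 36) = (q - 7)/(q + 2)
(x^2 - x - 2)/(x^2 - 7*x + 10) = (x + 1)/(x - 5)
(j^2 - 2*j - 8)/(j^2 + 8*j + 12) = (j - 4)/(j + 6)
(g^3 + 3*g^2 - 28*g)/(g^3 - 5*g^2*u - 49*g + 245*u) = g*(4 - g)/(-g^2 + 5*g*u + 7*g - 35*u)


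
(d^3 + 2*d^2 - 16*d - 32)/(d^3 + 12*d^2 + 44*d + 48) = (d - 4)/(d + 6)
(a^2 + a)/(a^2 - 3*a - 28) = a*(a + 1)/(a^2 - 3*a - 28)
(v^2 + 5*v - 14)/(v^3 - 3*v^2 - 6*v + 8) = (v^2 + 5*v - 14)/(v^3 - 3*v^2 - 6*v + 8)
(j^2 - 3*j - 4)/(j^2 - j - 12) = (j + 1)/(j + 3)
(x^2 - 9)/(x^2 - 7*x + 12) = (x + 3)/(x - 4)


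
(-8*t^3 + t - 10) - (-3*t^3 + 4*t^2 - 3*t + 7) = -5*t^3 - 4*t^2 + 4*t - 17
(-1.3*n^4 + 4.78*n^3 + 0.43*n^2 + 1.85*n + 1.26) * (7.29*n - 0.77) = -9.477*n^5 + 35.8472*n^4 - 0.5459*n^3 + 13.1554*n^2 + 7.7609*n - 0.9702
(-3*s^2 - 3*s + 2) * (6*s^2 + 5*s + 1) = -18*s^4 - 33*s^3 - 6*s^2 + 7*s + 2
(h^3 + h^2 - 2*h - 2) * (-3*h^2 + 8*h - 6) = -3*h^5 + 5*h^4 + 8*h^3 - 16*h^2 - 4*h + 12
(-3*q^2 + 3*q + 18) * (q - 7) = -3*q^3 + 24*q^2 - 3*q - 126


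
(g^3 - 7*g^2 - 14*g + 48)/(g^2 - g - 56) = (g^2 + g - 6)/(g + 7)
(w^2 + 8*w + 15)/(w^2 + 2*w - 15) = (w + 3)/(w - 3)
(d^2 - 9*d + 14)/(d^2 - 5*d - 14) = (d - 2)/(d + 2)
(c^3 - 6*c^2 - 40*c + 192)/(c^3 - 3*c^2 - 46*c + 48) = (c - 4)/(c - 1)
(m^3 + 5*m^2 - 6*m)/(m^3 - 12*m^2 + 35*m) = (m^2 + 5*m - 6)/(m^2 - 12*m + 35)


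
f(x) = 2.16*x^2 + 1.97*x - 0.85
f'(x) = 4.32*x + 1.97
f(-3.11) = 13.92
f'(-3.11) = -11.47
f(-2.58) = 8.45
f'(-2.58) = -9.18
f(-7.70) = 112.05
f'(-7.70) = -31.29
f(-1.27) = 0.13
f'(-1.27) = -3.52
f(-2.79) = 10.47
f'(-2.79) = -10.08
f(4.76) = 57.47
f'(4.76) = 22.53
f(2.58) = 18.61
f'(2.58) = 13.12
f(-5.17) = 46.70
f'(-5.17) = -20.36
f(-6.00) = 65.09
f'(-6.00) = -23.95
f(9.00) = 191.84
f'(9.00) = 40.85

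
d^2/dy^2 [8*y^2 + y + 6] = 16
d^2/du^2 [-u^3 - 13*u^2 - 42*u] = -6*u - 26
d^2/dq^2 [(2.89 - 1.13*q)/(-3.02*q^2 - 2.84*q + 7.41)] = ((11.0372 - 20.4756*q)*(3.02*q^2 + 2.84*q - 7.41) + (1.13*q - 2.89)*(6.04*q + 2.84)*(12.08*q + 5.68))/(3.02*q^2 + 2.84*q - 7.41)^3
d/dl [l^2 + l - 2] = 2*l + 1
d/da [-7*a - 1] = -7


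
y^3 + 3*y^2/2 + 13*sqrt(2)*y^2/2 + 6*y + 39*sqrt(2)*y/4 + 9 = (y + 3/2)*(y + sqrt(2)/2)*(y + 6*sqrt(2))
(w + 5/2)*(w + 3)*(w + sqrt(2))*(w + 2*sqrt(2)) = w^4 + 3*sqrt(2)*w^3 + 11*w^3/2 + 23*w^2/2 + 33*sqrt(2)*w^2/2 + 22*w + 45*sqrt(2)*w/2 + 30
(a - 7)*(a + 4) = a^2 - 3*a - 28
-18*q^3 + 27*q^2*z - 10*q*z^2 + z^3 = (-6*q + z)*(-3*q + z)*(-q + z)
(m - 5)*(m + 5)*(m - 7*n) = m^3 - 7*m^2*n - 25*m + 175*n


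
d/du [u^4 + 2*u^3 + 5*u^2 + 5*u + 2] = 4*u^3 + 6*u^2 + 10*u + 5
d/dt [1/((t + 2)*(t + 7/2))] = 2*(-4*t - 11)/(4*t^4 + 44*t^3 + 177*t^2 + 308*t + 196)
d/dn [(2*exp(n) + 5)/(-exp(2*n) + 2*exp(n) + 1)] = 2*(-(1 - exp(n))*(2*exp(n) + 5) - exp(2*n) + 2*exp(n) + 1)*exp(n)/(-exp(2*n) + 2*exp(n) + 1)^2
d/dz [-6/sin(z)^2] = 12*cos(z)/sin(z)^3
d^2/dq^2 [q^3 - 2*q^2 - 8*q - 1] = 6*q - 4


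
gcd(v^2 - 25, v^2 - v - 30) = v + 5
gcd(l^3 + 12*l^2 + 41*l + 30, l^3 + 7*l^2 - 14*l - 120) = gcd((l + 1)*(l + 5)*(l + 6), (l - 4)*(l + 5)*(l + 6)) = l^2 + 11*l + 30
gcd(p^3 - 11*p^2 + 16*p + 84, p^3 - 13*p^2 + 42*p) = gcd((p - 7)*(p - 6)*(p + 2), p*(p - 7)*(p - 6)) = p^2 - 13*p + 42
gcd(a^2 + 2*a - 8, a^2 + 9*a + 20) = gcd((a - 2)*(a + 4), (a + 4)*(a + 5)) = a + 4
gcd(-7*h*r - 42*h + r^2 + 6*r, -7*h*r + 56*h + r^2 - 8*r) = -7*h + r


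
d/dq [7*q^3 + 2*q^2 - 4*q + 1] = 21*q^2 + 4*q - 4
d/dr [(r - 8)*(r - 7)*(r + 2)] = 3*r^2 - 26*r + 26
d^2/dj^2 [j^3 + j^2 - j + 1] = 6*j + 2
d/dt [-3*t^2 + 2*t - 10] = 2 - 6*t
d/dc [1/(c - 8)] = -1/(c - 8)^2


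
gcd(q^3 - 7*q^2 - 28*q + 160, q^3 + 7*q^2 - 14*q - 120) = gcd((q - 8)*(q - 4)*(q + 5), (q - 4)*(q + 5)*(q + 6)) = q^2 + q - 20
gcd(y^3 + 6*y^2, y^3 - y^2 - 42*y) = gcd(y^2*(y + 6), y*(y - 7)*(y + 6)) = y^2 + 6*y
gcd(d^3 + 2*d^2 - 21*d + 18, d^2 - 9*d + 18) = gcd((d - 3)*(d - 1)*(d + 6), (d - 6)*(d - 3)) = d - 3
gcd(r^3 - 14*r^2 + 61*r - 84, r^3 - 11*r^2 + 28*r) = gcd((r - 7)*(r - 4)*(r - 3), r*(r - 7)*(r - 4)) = r^2 - 11*r + 28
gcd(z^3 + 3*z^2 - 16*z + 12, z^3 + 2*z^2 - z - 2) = z - 1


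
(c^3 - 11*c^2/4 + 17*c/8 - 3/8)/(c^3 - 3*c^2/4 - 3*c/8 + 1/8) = (2*c - 3)/(2*c + 1)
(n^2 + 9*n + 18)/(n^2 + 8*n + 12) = (n + 3)/(n + 2)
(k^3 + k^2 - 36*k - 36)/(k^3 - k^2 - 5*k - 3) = (k^2 - 36)/(k^2 - 2*k - 3)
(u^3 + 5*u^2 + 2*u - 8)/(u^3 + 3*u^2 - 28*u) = (u^3 + 5*u^2 + 2*u - 8)/(u*(u^2 + 3*u - 28))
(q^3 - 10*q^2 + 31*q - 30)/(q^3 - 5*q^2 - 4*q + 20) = (q - 3)/(q + 2)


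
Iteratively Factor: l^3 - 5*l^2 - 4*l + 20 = (l - 2)*(l^2 - 3*l - 10) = (l - 2)*(l + 2)*(l - 5)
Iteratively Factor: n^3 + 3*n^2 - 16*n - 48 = (n + 3)*(n^2 - 16) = (n - 4)*(n + 3)*(n + 4)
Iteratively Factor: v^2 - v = (v - 1)*(v)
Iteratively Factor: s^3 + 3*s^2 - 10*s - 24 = (s - 3)*(s^2 + 6*s + 8) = (s - 3)*(s + 4)*(s + 2)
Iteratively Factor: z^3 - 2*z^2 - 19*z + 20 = (z + 4)*(z^2 - 6*z + 5) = (z - 1)*(z + 4)*(z - 5)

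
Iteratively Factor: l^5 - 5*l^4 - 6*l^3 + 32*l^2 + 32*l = (l + 2)*(l^4 - 7*l^3 + 8*l^2 + 16*l) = (l - 4)*(l + 2)*(l^3 - 3*l^2 - 4*l) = (l - 4)*(l + 1)*(l + 2)*(l^2 - 4*l) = (l - 4)^2*(l + 1)*(l + 2)*(l)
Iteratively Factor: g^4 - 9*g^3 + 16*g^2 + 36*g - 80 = (g - 5)*(g^3 - 4*g^2 - 4*g + 16) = (g - 5)*(g - 2)*(g^2 - 2*g - 8) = (g - 5)*(g - 4)*(g - 2)*(g + 2)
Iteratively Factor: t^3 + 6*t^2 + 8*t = (t + 2)*(t^2 + 4*t) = t*(t + 2)*(t + 4)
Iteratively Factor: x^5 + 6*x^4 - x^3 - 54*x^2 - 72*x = (x + 3)*(x^4 + 3*x^3 - 10*x^2 - 24*x) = (x - 3)*(x + 3)*(x^3 + 6*x^2 + 8*x) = (x - 3)*(x + 2)*(x + 3)*(x^2 + 4*x) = x*(x - 3)*(x + 2)*(x + 3)*(x + 4)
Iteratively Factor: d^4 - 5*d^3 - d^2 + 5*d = (d)*(d^3 - 5*d^2 - d + 5) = d*(d + 1)*(d^2 - 6*d + 5) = d*(d - 1)*(d + 1)*(d - 5)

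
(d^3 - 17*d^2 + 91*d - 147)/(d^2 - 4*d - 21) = (d^2 - 10*d + 21)/(d + 3)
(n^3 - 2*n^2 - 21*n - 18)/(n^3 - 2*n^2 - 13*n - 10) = (n^2 - 3*n - 18)/(n^2 - 3*n - 10)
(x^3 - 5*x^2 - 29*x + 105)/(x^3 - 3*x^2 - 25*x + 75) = (x - 7)/(x - 5)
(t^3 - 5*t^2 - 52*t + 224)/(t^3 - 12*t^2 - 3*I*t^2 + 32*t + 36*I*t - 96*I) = (t + 7)/(t - 3*I)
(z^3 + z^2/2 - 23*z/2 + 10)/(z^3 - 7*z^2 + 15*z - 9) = (z^2 + 3*z/2 - 10)/(z^2 - 6*z + 9)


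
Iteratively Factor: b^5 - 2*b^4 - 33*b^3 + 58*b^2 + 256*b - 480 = (b - 2)*(b^4 - 33*b^2 - 8*b + 240) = (b - 2)*(b + 4)*(b^3 - 4*b^2 - 17*b + 60) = (b - 3)*(b - 2)*(b + 4)*(b^2 - b - 20) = (b - 3)*(b - 2)*(b + 4)^2*(b - 5)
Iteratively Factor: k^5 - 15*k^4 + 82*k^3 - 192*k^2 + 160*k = (k)*(k^4 - 15*k^3 + 82*k^2 - 192*k + 160) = k*(k - 5)*(k^3 - 10*k^2 + 32*k - 32) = k*(k - 5)*(k - 4)*(k^2 - 6*k + 8) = k*(k - 5)*(k - 4)*(k - 2)*(k - 4)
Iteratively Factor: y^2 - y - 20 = (y - 5)*(y + 4)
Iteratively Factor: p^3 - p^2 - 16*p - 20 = (p + 2)*(p^2 - 3*p - 10) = (p + 2)^2*(p - 5)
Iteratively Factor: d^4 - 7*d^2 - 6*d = (d - 3)*(d^3 + 3*d^2 + 2*d) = d*(d - 3)*(d^2 + 3*d + 2) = d*(d - 3)*(d + 2)*(d + 1)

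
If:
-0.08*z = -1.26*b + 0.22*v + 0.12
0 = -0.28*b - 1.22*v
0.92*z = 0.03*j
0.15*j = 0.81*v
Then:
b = 0.09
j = -0.11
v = -0.02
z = -0.00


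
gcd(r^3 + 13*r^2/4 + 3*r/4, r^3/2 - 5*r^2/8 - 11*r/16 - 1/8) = r + 1/4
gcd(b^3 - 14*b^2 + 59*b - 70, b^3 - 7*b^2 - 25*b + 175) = b^2 - 12*b + 35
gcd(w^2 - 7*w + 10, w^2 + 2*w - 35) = w - 5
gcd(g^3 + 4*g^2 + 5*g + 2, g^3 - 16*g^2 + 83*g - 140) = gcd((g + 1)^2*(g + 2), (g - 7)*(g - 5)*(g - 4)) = 1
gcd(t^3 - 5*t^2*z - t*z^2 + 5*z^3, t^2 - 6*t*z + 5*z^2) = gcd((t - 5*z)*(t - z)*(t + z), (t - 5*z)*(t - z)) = t^2 - 6*t*z + 5*z^2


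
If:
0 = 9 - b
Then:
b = 9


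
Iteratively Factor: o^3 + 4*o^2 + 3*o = (o + 1)*(o^2 + 3*o) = o*(o + 1)*(o + 3)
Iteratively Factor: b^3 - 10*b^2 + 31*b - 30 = (b - 2)*(b^2 - 8*b + 15) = (b - 5)*(b - 2)*(b - 3)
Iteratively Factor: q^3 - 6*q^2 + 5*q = (q - 1)*(q^2 - 5*q) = q*(q - 1)*(q - 5)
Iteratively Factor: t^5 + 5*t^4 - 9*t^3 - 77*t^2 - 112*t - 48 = (t - 4)*(t^4 + 9*t^3 + 27*t^2 + 31*t + 12) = (t - 4)*(t + 3)*(t^3 + 6*t^2 + 9*t + 4) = (t - 4)*(t + 1)*(t + 3)*(t^2 + 5*t + 4) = (t - 4)*(t + 1)*(t + 3)*(t + 4)*(t + 1)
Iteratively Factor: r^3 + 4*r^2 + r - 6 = (r + 3)*(r^2 + r - 2) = (r + 2)*(r + 3)*(r - 1)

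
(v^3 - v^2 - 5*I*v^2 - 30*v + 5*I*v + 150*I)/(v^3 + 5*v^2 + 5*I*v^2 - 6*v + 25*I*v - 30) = (v^2 - v*(6 + 5*I) + 30*I)/(v^2 + 5*I*v - 6)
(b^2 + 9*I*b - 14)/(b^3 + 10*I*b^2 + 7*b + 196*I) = (b + 2*I)/(b^2 + 3*I*b + 28)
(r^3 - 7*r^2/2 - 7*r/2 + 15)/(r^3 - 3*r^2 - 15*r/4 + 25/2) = 2*(r - 3)/(2*r - 5)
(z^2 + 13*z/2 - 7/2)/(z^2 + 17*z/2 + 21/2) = (2*z - 1)/(2*z + 3)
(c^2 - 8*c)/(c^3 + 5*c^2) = (c - 8)/(c*(c + 5))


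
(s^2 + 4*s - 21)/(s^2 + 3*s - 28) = (s - 3)/(s - 4)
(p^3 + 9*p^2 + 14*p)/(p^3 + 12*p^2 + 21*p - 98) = p*(p + 2)/(p^2 + 5*p - 14)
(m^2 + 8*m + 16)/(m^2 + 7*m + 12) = (m + 4)/(m + 3)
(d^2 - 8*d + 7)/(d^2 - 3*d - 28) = (d - 1)/(d + 4)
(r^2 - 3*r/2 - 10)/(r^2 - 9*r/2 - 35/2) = (r - 4)/(r - 7)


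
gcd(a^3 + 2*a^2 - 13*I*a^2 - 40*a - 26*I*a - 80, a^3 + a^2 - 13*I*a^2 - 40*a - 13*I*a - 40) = a^2 - 13*I*a - 40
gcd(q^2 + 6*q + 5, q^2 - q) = 1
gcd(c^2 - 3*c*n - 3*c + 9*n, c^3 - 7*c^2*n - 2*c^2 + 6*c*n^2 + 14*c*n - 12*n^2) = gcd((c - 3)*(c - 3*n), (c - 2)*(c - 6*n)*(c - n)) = 1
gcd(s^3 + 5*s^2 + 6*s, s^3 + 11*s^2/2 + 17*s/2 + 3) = s^2 + 5*s + 6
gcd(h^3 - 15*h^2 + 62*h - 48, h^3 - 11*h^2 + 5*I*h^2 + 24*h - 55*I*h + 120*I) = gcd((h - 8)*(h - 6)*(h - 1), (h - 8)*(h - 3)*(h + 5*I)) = h - 8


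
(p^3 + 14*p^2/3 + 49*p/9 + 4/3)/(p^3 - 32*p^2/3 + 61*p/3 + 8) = (p^2 + 13*p/3 + 4)/(p^2 - 11*p + 24)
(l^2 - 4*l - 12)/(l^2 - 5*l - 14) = (l - 6)/(l - 7)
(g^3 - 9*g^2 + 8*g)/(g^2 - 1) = g*(g - 8)/(g + 1)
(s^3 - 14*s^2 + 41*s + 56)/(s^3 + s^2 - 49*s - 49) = (s - 8)/(s + 7)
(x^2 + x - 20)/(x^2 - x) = (x^2 + x - 20)/(x*(x - 1))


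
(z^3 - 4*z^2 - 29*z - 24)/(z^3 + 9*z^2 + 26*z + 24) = (z^2 - 7*z - 8)/(z^2 + 6*z + 8)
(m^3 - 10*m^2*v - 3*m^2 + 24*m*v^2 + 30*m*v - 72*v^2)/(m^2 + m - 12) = (m^2 - 10*m*v + 24*v^2)/(m + 4)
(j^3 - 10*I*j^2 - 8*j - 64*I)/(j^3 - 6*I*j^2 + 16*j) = (j - 4*I)/j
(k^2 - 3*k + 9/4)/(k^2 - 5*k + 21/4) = (2*k - 3)/(2*k - 7)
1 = 1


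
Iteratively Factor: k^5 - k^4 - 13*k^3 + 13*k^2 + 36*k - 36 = (k - 1)*(k^4 - 13*k^2 + 36) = (k - 2)*(k - 1)*(k^3 + 2*k^2 - 9*k - 18) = (k - 2)*(k - 1)*(k + 3)*(k^2 - k - 6) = (k - 3)*(k - 2)*(k - 1)*(k + 3)*(k + 2)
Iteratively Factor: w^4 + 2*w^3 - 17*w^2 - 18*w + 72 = (w + 3)*(w^3 - w^2 - 14*w + 24) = (w - 3)*(w + 3)*(w^2 + 2*w - 8) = (w - 3)*(w - 2)*(w + 3)*(w + 4)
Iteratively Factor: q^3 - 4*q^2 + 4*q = (q)*(q^2 - 4*q + 4) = q*(q - 2)*(q - 2)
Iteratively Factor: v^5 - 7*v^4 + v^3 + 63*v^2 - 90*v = (v - 3)*(v^4 - 4*v^3 - 11*v^2 + 30*v) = v*(v - 3)*(v^3 - 4*v^2 - 11*v + 30) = v*(v - 5)*(v - 3)*(v^2 + v - 6) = v*(v - 5)*(v - 3)*(v - 2)*(v + 3)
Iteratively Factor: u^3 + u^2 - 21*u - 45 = (u + 3)*(u^2 - 2*u - 15) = (u + 3)^2*(u - 5)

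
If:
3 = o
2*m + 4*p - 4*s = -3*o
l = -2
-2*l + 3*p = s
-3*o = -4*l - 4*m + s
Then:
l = -2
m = 147/26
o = 3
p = 7/13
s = 73/13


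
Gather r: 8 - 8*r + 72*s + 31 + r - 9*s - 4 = -7*r + 63*s + 35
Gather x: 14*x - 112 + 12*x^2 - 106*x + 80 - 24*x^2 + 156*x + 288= -12*x^2 + 64*x + 256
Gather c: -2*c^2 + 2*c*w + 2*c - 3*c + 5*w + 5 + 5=-2*c^2 + c*(2*w - 1) + 5*w + 10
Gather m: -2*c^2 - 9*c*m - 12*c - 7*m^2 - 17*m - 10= -2*c^2 - 12*c - 7*m^2 + m*(-9*c - 17) - 10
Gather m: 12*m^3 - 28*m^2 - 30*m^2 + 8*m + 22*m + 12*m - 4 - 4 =12*m^3 - 58*m^2 + 42*m - 8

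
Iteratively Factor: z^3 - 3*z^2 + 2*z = (z - 2)*(z^2 - z) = z*(z - 2)*(z - 1)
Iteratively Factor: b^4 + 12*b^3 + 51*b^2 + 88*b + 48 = (b + 3)*(b^3 + 9*b^2 + 24*b + 16) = (b + 3)*(b + 4)*(b^2 + 5*b + 4) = (b + 3)*(b + 4)^2*(b + 1)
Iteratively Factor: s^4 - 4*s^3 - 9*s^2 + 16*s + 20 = (s + 2)*(s^3 - 6*s^2 + 3*s + 10) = (s - 2)*(s + 2)*(s^2 - 4*s - 5) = (s - 2)*(s + 1)*(s + 2)*(s - 5)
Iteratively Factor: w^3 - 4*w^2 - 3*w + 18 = (w + 2)*(w^2 - 6*w + 9) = (w - 3)*(w + 2)*(w - 3)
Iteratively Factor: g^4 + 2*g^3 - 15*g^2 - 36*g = (g)*(g^3 + 2*g^2 - 15*g - 36) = g*(g + 3)*(g^2 - g - 12) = g*(g + 3)^2*(g - 4)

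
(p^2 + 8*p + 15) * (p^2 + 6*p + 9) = p^4 + 14*p^3 + 72*p^2 + 162*p + 135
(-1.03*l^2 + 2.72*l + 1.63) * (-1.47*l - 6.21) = 1.5141*l^3 + 2.3979*l^2 - 19.2873*l - 10.1223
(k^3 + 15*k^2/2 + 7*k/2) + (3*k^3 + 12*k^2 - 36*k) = 4*k^3 + 39*k^2/2 - 65*k/2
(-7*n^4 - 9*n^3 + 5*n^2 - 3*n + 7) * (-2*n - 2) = 14*n^5 + 32*n^4 + 8*n^3 - 4*n^2 - 8*n - 14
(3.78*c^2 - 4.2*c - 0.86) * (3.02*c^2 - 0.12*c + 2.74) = 11.4156*c^4 - 13.1376*c^3 + 8.264*c^2 - 11.4048*c - 2.3564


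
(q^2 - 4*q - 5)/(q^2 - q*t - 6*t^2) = (-q^2 + 4*q + 5)/(-q^2 + q*t + 6*t^2)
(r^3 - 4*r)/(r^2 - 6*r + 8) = r*(r + 2)/(r - 4)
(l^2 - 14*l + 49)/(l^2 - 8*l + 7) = (l - 7)/(l - 1)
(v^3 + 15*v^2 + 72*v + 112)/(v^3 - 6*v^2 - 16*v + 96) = (v^2 + 11*v + 28)/(v^2 - 10*v + 24)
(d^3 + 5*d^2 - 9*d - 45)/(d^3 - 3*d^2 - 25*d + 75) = (d + 3)/(d - 5)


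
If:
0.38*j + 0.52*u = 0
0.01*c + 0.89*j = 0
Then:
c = 121.789473684211*u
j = -1.36842105263158*u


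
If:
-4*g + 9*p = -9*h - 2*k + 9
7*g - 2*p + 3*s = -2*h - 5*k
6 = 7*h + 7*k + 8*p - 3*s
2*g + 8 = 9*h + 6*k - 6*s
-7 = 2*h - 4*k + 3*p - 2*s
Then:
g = -3112/2105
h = 2312/6315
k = 5207/4210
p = -1882/6315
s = 11941/12630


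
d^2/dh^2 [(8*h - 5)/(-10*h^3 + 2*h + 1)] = 4*(2*(8*h - 5)*(15*h^2 - 1)^2 + (120*h^2 + 15*h*(8*h - 5) - 8)*(-10*h^3 + 2*h + 1))/(-10*h^3 + 2*h + 1)^3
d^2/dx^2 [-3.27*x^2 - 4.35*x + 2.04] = -6.54000000000000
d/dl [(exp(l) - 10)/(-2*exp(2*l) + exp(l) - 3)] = ((exp(l) - 10)*(4*exp(l) - 1) - 2*exp(2*l) + exp(l) - 3)*exp(l)/(2*exp(2*l) - exp(l) + 3)^2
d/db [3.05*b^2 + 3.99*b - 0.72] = 6.1*b + 3.99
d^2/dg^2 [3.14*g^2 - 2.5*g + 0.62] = 6.28000000000000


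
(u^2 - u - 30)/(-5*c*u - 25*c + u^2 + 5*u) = (u - 6)/(-5*c + u)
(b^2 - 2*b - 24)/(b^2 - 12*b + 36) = (b + 4)/(b - 6)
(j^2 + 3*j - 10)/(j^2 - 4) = (j + 5)/(j + 2)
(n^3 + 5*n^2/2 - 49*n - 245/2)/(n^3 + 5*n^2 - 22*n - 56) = (2*n^2 - 9*n - 35)/(2*(n^2 - 2*n - 8))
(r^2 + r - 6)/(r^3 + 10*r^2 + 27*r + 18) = (r - 2)/(r^2 + 7*r + 6)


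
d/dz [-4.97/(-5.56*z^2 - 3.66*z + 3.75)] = (-55.2664*z - 18.1902)/(5.56*z^2 + 3.66*z - 3.75)^2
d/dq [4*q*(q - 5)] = 8*q - 20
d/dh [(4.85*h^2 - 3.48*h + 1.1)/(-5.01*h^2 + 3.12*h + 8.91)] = (-2.3028*h^2 + 97.449*h - 34.4388)/(25.1001*h^4 - 31.2624*h^3 - 79.5438*h^2 + 55.5984*h + 79.3881)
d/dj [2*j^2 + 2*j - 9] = 4*j + 2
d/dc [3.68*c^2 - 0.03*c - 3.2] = 7.36*c - 0.03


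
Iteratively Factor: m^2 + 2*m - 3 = (m + 3)*(m - 1)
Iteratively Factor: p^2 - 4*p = (p)*(p - 4)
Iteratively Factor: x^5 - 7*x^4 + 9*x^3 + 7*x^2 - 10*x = (x + 1)*(x^4 - 8*x^3 + 17*x^2 - 10*x) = x*(x + 1)*(x^3 - 8*x^2 + 17*x - 10) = x*(x - 1)*(x + 1)*(x^2 - 7*x + 10) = x*(x - 2)*(x - 1)*(x + 1)*(x - 5)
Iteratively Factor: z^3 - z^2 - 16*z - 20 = (z + 2)*(z^2 - 3*z - 10) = (z - 5)*(z + 2)*(z + 2)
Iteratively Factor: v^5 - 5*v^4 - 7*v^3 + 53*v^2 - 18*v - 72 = (v + 1)*(v^4 - 6*v^3 - v^2 + 54*v - 72) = (v - 4)*(v + 1)*(v^3 - 2*v^2 - 9*v + 18) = (v - 4)*(v - 3)*(v + 1)*(v^2 + v - 6) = (v - 4)*(v - 3)*(v + 1)*(v + 3)*(v - 2)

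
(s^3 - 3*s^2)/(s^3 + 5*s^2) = (s - 3)/(s + 5)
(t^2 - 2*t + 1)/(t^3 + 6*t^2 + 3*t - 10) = (t - 1)/(t^2 + 7*t + 10)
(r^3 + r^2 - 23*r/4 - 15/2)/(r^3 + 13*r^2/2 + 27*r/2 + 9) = (r - 5/2)/(r + 3)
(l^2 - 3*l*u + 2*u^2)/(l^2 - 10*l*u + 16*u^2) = (-l + u)/(-l + 8*u)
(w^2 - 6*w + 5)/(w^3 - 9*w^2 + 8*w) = (w - 5)/(w*(w - 8))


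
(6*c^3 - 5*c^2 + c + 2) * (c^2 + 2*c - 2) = 6*c^5 + 7*c^4 - 21*c^3 + 14*c^2 + 2*c - 4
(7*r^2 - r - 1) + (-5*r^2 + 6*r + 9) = 2*r^2 + 5*r + 8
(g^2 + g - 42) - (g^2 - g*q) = g*q + g - 42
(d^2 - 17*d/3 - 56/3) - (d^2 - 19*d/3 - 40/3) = 2*d/3 - 16/3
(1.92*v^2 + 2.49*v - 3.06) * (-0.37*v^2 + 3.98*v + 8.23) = -0.7104*v^4 + 6.7203*v^3 + 26.844*v^2 + 8.3139*v - 25.1838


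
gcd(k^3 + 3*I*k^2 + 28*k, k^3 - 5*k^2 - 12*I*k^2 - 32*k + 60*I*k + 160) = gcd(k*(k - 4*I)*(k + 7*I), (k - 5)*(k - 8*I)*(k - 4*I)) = k - 4*I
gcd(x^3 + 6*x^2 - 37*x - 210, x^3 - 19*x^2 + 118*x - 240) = x - 6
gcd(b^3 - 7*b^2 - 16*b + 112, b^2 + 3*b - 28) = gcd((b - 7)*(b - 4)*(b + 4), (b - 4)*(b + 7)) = b - 4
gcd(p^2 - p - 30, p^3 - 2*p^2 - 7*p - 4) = 1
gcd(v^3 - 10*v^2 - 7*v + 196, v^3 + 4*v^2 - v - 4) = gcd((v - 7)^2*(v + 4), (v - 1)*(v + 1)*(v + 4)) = v + 4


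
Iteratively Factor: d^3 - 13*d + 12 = (d + 4)*(d^2 - 4*d + 3) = (d - 3)*(d + 4)*(d - 1)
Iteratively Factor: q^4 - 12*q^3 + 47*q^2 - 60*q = (q - 3)*(q^3 - 9*q^2 + 20*q) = (q - 4)*(q - 3)*(q^2 - 5*q) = (q - 5)*(q - 4)*(q - 3)*(q)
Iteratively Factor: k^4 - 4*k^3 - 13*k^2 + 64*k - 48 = (k + 4)*(k^3 - 8*k^2 + 19*k - 12) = (k - 3)*(k + 4)*(k^2 - 5*k + 4) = (k - 3)*(k - 1)*(k + 4)*(k - 4)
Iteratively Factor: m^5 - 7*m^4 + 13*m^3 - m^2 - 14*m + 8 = (m + 1)*(m^4 - 8*m^3 + 21*m^2 - 22*m + 8) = (m - 1)*(m + 1)*(m^3 - 7*m^2 + 14*m - 8) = (m - 1)^2*(m + 1)*(m^2 - 6*m + 8) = (m - 4)*(m - 1)^2*(m + 1)*(m - 2)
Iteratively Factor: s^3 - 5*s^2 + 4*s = (s - 1)*(s^2 - 4*s) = (s - 4)*(s - 1)*(s)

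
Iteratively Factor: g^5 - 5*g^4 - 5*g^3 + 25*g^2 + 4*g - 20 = (g + 2)*(g^4 - 7*g^3 + 9*g^2 + 7*g - 10) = (g - 5)*(g + 2)*(g^3 - 2*g^2 - g + 2) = (g - 5)*(g - 2)*(g + 2)*(g^2 - 1) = (g - 5)*(g - 2)*(g - 1)*(g + 2)*(g + 1)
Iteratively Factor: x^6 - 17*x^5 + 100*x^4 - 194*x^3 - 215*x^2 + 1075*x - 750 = (x - 5)*(x^5 - 12*x^4 + 40*x^3 + 6*x^2 - 185*x + 150) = (x - 5)^2*(x^4 - 7*x^3 + 5*x^2 + 31*x - 30) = (x - 5)^2*(x - 3)*(x^3 - 4*x^2 - 7*x + 10) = (x - 5)^2*(x - 3)*(x - 1)*(x^2 - 3*x - 10) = (x - 5)^2*(x - 3)*(x - 1)*(x + 2)*(x - 5)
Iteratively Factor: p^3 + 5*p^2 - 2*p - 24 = (p + 3)*(p^2 + 2*p - 8) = (p + 3)*(p + 4)*(p - 2)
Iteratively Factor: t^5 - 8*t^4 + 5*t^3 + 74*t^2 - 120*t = (t)*(t^4 - 8*t^3 + 5*t^2 + 74*t - 120) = t*(t - 4)*(t^3 - 4*t^2 - 11*t + 30) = t*(t - 4)*(t + 3)*(t^2 - 7*t + 10) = t*(t - 5)*(t - 4)*(t + 3)*(t - 2)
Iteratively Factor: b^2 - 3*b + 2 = (b - 1)*(b - 2)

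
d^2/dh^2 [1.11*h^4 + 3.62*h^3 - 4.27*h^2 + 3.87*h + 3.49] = 13.32*h^2 + 21.72*h - 8.54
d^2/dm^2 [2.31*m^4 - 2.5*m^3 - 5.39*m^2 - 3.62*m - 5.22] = 27.72*m^2 - 15.0*m - 10.78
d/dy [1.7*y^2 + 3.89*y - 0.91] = 3.4*y + 3.89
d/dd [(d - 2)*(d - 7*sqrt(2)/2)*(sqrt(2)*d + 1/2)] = 3*sqrt(2)*d^2 - 13*d - 4*sqrt(2)*d - 7*sqrt(2)/4 + 13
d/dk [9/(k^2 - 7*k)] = 9*(7 - 2*k)/(k^2*(k - 7)^2)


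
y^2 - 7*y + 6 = (y - 6)*(y - 1)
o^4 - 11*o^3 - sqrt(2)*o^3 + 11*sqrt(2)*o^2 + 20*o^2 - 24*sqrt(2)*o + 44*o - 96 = (o - 8)*(o - 3)*(o - 2*sqrt(2))*(o + sqrt(2))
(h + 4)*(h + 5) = h^2 + 9*h + 20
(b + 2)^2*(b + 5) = b^3 + 9*b^2 + 24*b + 20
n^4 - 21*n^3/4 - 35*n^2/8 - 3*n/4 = n*(n - 6)*(n + 1/4)*(n + 1/2)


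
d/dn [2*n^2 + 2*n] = 4*n + 2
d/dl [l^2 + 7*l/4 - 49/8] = 2*l + 7/4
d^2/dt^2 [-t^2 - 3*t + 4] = -2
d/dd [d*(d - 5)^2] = (d - 5)*(3*d - 5)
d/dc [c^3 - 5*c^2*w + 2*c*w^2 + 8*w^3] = 3*c^2 - 10*c*w + 2*w^2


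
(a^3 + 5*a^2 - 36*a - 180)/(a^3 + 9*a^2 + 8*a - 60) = (a - 6)/(a - 2)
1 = 1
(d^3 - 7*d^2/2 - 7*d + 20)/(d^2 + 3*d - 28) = (d^2 + d/2 - 5)/(d + 7)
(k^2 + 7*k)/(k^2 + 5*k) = (k + 7)/(k + 5)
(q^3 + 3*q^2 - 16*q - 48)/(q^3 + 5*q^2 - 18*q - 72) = (q + 4)/(q + 6)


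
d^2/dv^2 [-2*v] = 0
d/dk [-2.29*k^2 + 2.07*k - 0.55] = 2.07 - 4.58*k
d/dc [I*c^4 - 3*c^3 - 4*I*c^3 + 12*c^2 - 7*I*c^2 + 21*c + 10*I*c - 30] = 4*I*c^3 + c^2*(-9 - 12*I) + c*(24 - 14*I) + 21 + 10*I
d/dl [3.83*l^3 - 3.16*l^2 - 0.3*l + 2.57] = 11.49*l^2 - 6.32*l - 0.3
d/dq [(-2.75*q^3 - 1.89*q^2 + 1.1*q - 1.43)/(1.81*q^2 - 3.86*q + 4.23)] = (-4.9775*q^4 + 21.23*q^3 - 29.5931*q^2 - 10.8128*q - 0.866799999999999)/(3.2761*q^4 - 13.9732*q^3 + 30.2122*q^2 - 32.6556*q + 17.8929)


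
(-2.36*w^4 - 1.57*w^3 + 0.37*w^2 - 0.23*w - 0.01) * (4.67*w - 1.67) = -11.0212*w^5 - 3.3907*w^4 + 4.3498*w^3 - 1.692*w^2 + 0.3374*w + 0.0167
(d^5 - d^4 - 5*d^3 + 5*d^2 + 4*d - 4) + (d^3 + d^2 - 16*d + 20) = d^5 - d^4 - 4*d^3 + 6*d^2 - 12*d + 16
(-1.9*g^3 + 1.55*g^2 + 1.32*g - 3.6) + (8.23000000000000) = -1.9*g^3 + 1.55*g^2 + 1.32*g + 4.63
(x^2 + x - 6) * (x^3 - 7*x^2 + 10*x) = x^5 - 6*x^4 - 3*x^3 + 52*x^2 - 60*x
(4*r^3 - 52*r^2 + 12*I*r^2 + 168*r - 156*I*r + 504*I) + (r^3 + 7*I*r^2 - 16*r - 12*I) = 5*r^3 - 52*r^2 + 19*I*r^2 + 152*r - 156*I*r + 492*I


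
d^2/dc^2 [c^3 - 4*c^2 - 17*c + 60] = 6*c - 8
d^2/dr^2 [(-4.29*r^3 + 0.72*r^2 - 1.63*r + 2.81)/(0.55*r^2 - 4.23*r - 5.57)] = (-3.5527136788005e-15*r^5 - 1.4210854715202e-14*r^4 - 177.441902*r^3 - 588.128244*r^2 - 867.766746*r + 239.26001)/(0.166375*r^6 - 3.838725*r^5 + 24.46851*r^4 + 2.064663*r^3 - 247.799274*r^2 - 393.705981*r - 172.808693)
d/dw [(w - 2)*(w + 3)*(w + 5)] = 3*w^2 + 12*w - 1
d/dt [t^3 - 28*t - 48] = 3*t^2 - 28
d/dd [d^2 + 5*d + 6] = 2*d + 5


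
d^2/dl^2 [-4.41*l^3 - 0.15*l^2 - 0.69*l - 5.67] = -26.46*l - 0.3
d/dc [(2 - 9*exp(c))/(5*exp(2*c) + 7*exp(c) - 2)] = (45*exp(2*c) - 20*exp(c) + 4)*exp(c)/(25*exp(4*c) + 70*exp(3*c) + 29*exp(2*c) - 28*exp(c) + 4)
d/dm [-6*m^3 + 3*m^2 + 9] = 6*m*(1 - 3*m)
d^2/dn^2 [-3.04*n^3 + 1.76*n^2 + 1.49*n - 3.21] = 3.52 - 18.24*n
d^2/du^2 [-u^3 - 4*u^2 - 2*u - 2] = -6*u - 8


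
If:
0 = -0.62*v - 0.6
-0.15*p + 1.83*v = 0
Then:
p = -11.81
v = -0.97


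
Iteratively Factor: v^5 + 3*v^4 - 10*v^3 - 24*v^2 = (v)*(v^4 + 3*v^3 - 10*v^2 - 24*v) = v*(v + 4)*(v^3 - v^2 - 6*v) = v^2*(v + 4)*(v^2 - v - 6) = v^2*(v - 3)*(v + 4)*(v + 2)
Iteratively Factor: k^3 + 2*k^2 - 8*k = (k + 4)*(k^2 - 2*k) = (k - 2)*(k + 4)*(k)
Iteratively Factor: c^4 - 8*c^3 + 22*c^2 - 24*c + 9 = (c - 1)*(c^3 - 7*c^2 + 15*c - 9) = (c - 1)^2*(c^2 - 6*c + 9) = (c - 3)*(c - 1)^2*(c - 3)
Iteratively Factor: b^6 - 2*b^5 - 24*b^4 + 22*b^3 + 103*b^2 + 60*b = (b + 4)*(b^5 - 6*b^4 + 22*b^2 + 15*b) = (b + 1)*(b + 4)*(b^4 - 7*b^3 + 7*b^2 + 15*b) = (b - 3)*(b + 1)*(b + 4)*(b^3 - 4*b^2 - 5*b) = b*(b - 3)*(b + 1)*(b + 4)*(b^2 - 4*b - 5) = b*(b - 3)*(b + 1)^2*(b + 4)*(b - 5)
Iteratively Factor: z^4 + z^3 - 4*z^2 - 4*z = (z + 1)*(z^3 - 4*z) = z*(z + 1)*(z^2 - 4) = z*(z - 2)*(z + 1)*(z + 2)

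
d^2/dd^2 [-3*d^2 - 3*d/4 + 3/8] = -6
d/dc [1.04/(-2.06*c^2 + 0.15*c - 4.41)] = (4.2848*c - 0.156)/(2.06*c^2 - 0.15*c + 4.41)^2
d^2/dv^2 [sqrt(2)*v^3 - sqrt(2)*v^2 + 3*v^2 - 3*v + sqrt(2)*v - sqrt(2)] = 6*sqrt(2)*v - 2*sqrt(2) + 6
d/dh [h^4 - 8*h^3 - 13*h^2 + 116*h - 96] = 4*h^3 - 24*h^2 - 26*h + 116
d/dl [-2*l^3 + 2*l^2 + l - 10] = -6*l^2 + 4*l + 1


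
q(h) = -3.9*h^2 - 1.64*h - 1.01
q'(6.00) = -48.44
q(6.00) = -151.25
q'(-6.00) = 45.16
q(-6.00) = -131.57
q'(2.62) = -22.08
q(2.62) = -32.08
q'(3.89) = -31.98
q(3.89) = -66.40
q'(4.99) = -40.56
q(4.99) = -106.30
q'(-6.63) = 50.07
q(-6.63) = -161.57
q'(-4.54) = 33.77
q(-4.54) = -73.95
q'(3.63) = -29.95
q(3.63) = -58.35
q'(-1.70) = 11.62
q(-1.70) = -9.49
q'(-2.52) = 18.02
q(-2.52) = -21.64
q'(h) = -7.8*h - 1.64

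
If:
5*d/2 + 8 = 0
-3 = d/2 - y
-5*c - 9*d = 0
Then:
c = 144/25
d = -16/5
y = 7/5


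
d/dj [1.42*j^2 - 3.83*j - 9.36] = 2.84*j - 3.83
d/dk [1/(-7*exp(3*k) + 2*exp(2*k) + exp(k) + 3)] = (21*exp(2*k) - 4*exp(k) - 1)*exp(k)/(-7*exp(3*k) + 2*exp(2*k) + exp(k) + 3)^2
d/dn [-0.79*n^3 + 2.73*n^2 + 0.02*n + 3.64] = -2.37*n^2 + 5.46*n + 0.02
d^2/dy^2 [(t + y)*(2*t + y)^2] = 10*t + 6*y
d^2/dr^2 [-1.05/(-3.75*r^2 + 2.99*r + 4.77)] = (29.53125*r^2 - 23.54625*r - 1.05*(7.5*r - 2.99)*(15.0*r - 5.98) - 37.56375)/(-3.75*r^2 + 2.99*r + 4.77)^3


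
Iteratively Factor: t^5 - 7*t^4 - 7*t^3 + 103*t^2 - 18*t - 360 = (t - 4)*(t^4 - 3*t^3 - 19*t^2 + 27*t + 90) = (t - 5)*(t - 4)*(t^3 + 2*t^2 - 9*t - 18) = (t - 5)*(t - 4)*(t + 3)*(t^2 - t - 6) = (t - 5)*(t - 4)*(t - 3)*(t + 3)*(t + 2)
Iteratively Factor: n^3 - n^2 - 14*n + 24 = (n - 3)*(n^2 + 2*n - 8) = (n - 3)*(n + 4)*(n - 2)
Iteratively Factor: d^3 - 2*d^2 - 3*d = (d)*(d^2 - 2*d - 3) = d*(d - 3)*(d + 1)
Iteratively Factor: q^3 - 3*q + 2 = (q - 1)*(q^2 + q - 2) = (q - 1)^2*(q + 2)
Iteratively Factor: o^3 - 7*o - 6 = (o + 1)*(o^2 - o - 6) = (o + 1)*(o + 2)*(o - 3)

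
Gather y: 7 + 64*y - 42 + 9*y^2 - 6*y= 9*y^2 + 58*y - 35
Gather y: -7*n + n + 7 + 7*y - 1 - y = -6*n + 6*y + 6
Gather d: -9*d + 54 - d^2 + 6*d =-d^2 - 3*d + 54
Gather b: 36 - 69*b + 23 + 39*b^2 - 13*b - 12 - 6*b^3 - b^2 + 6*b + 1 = -6*b^3 + 38*b^2 - 76*b + 48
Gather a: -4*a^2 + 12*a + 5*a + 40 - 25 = -4*a^2 + 17*a + 15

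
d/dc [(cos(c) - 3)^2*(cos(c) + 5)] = -(cos(c) - 3)*(3*cos(c) + 7)*sin(c)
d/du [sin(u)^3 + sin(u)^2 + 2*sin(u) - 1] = (3*sin(u)^2 + 2*sin(u) + 2)*cos(u)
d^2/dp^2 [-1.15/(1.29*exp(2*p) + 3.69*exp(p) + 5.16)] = (-1.15*(2.58*exp(p) + 3.69)*(5.16*exp(p) + 7.38)*exp(p) + (5.934*exp(p) + 4.2435)*(1.29*exp(2*p) + 3.69*exp(p) + 5.16))*exp(p)/(1.29*exp(2*p) + 3.69*exp(p) + 5.16)^3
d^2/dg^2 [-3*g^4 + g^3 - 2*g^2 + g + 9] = -36*g^2 + 6*g - 4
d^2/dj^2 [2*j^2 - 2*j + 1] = 4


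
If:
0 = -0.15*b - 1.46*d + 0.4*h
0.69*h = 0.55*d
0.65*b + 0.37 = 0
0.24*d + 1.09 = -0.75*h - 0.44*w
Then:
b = -0.57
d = 0.07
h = 0.06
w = -2.62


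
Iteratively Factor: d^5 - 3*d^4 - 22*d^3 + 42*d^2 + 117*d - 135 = (d - 3)*(d^4 - 22*d^2 - 24*d + 45) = (d - 3)*(d + 3)*(d^3 - 3*d^2 - 13*d + 15) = (d - 5)*(d - 3)*(d + 3)*(d^2 + 2*d - 3) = (d - 5)*(d - 3)*(d + 3)^2*(d - 1)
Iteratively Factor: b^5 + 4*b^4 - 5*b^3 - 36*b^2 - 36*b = (b - 3)*(b^4 + 7*b^3 + 16*b^2 + 12*b) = (b - 3)*(b + 3)*(b^3 + 4*b^2 + 4*b) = (b - 3)*(b + 2)*(b + 3)*(b^2 + 2*b) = b*(b - 3)*(b + 2)*(b + 3)*(b + 2)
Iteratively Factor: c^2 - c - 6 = (c + 2)*(c - 3)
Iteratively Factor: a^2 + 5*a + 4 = (a + 4)*(a + 1)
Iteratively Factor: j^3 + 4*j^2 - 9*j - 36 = (j - 3)*(j^2 + 7*j + 12) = (j - 3)*(j + 4)*(j + 3)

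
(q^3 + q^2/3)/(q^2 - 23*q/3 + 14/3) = q^2*(3*q + 1)/(3*q^2 - 23*q + 14)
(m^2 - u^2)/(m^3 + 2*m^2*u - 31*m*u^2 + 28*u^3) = (-m - u)/(-m^2 - 3*m*u + 28*u^2)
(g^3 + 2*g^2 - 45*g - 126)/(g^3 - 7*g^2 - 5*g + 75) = (g^2 - g - 42)/(g^2 - 10*g + 25)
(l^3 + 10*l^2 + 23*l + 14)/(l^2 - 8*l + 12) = (l^3 + 10*l^2 + 23*l + 14)/(l^2 - 8*l + 12)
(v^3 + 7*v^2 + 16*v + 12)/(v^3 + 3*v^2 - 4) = (v + 3)/(v - 1)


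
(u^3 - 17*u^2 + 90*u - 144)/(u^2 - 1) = (u^3 - 17*u^2 + 90*u - 144)/(u^2 - 1)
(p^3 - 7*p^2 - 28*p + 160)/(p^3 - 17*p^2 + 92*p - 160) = (p + 5)/(p - 5)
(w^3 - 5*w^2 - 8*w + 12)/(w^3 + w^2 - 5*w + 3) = (w^2 - 4*w - 12)/(w^2 + 2*w - 3)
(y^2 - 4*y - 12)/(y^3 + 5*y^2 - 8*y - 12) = (y^2 - 4*y - 12)/(y^3 + 5*y^2 - 8*y - 12)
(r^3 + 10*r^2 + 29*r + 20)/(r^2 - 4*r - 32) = (r^2 + 6*r + 5)/(r - 8)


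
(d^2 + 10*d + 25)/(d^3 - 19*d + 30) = (d + 5)/(d^2 - 5*d + 6)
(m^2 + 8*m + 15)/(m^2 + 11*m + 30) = (m + 3)/(m + 6)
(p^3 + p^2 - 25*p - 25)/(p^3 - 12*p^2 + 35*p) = (p^2 + 6*p + 5)/(p*(p - 7))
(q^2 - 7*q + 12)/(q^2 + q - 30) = (q^2 - 7*q + 12)/(q^2 + q - 30)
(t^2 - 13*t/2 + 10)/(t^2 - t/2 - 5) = (t - 4)/(t + 2)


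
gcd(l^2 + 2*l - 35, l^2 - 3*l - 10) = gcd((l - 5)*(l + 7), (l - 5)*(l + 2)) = l - 5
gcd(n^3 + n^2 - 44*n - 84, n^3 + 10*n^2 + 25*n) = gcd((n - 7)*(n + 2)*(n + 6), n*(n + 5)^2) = 1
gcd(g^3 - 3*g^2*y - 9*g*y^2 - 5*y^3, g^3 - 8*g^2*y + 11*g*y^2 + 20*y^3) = -g^2 + 4*g*y + 5*y^2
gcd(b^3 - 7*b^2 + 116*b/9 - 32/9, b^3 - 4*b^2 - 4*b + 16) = b - 4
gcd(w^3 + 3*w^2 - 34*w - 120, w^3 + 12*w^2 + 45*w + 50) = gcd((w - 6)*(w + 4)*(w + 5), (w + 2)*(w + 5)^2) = w + 5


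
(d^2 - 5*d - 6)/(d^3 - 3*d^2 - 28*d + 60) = (d + 1)/(d^2 + 3*d - 10)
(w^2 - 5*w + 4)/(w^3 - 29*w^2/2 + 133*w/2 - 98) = 2*(w - 1)/(2*w^2 - 21*w + 49)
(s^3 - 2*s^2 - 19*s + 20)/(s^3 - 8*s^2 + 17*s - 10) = (s + 4)/(s - 2)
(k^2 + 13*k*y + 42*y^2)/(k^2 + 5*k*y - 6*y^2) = (-k - 7*y)/(-k + y)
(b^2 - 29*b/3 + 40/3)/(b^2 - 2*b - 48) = (b - 5/3)/(b + 6)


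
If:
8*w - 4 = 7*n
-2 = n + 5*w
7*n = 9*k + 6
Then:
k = -170/129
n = -36/43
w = -10/43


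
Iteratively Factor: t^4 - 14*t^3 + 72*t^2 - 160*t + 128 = (t - 4)*(t^3 - 10*t^2 + 32*t - 32) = (t - 4)^2*(t^2 - 6*t + 8) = (t - 4)^3*(t - 2)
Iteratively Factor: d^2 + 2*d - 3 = (d - 1)*(d + 3)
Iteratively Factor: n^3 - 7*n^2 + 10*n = (n)*(n^2 - 7*n + 10) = n*(n - 5)*(n - 2)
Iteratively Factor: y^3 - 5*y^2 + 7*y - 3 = (y - 1)*(y^2 - 4*y + 3) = (y - 1)^2*(y - 3)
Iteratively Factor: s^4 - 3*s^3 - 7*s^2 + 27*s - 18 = (s + 3)*(s^3 - 6*s^2 + 11*s - 6) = (s - 3)*(s + 3)*(s^2 - 3*s + 2) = (s - 3)*(s - 1)*(s + 3)*(s - 2)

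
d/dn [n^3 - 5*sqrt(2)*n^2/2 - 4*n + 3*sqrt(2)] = 3*n^2 - 5*sqrt(2)*n - 4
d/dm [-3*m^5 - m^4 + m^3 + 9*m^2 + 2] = m*(-15*m^3 - 4*m^2 + 3*m + 18)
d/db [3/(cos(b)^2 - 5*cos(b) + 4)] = 3*(2*cos(b) - 5)*sin(b)/(cos(b)^2 - 5*cos(b) + 4)^2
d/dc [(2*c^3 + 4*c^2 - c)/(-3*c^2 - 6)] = (-2*c^4 - 13*c^2 - 16*c + 2)/(3*(c^4 + 4*c^2 + 4))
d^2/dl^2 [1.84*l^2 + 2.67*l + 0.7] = 3.68000000000000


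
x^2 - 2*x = x*(x - 2)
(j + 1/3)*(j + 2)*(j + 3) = j^3 + 16*j^2/3 + 23*j/3 + 2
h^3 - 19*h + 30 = (h - 3)*(h - 2)*(h + 5)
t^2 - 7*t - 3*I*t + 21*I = (t - 7)*(t - 3*I)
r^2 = r^2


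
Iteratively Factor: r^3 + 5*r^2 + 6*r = (r + 2)*(r^2 + 3*r) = (r + 2)*(r + 3)*(r)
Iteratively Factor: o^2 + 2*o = (o)*(o + 2)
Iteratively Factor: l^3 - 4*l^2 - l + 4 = (l + 1)*(l^2 - 5*l + 4) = (l - 1)*(l + 1)*(l - 4)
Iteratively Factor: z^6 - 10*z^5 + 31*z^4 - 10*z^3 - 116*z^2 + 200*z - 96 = (z - 4)*(z^5 - 6*z^4 + 7*z^3 + 18*z^2 - 44*z + 24) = (z - 4)*(z - 2)*(z^4 - 4*z^3 - z^2 + 16*z - 12) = (z - 4)*(z - 3)*(z - 2)*(z^3 - z^2 - 4*z + 4) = (z - 4)*(z - 3)*(z - 2)*(z + 2)*(z^2 - 3*z + 2) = (z - 4)*(z - 3)*(z - 2)^2*(z + 2)*(z - 1)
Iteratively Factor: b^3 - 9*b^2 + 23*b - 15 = (b - 3)*(b^2 - 6*b + 5) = (b - 3)*(b - 1)*(b - 5)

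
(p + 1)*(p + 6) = p^2 + 7*p + 6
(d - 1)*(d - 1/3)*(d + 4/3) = d^3 - 13*d/9 + 4/9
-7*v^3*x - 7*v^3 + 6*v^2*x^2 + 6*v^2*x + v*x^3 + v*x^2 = (-v + x)*(7*v + x)*(v*x + v)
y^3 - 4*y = y*(y - 2)*(y + 2)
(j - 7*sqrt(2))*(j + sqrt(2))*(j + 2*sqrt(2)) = j^3 - 4*sqrt(2)*j^2 - 38*j - 28*sqrt(2)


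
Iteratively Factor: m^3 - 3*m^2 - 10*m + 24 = (m + 3)*(m^2 - 6*m + 8) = (m - 2)*(m + 3)*(m - 4)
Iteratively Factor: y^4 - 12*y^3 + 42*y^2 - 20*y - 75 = (y - 5)*(y^3 - 7*y^2 + 7*y + 15) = (y - 5)*(y + 1)*(y^2 - 8*y + 15) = (y - 5)^2*(y + 1)*(y - 3)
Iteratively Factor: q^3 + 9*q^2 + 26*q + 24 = (q + 4)*(q^2 + 5*q + 6) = (q + 3)*(q + 4)*(q + 2)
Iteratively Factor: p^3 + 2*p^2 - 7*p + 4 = (p - 1)*(p^2 + 3*p - 4) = (p - 1)*(p + 4)*(p - 1)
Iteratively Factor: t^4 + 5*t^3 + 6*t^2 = (t)*(t^3 + 5*t^2 + 6*t) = t*(t + 3)*(t^2 + 2*t) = t^2*(t + 3)*(t + 2)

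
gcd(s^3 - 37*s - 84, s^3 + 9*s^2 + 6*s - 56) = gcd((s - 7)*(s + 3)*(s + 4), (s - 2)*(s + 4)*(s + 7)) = s + 4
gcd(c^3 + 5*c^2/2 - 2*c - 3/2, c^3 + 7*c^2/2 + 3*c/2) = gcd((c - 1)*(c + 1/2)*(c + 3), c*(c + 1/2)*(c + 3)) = c^2 + 7*c/2 + 3/2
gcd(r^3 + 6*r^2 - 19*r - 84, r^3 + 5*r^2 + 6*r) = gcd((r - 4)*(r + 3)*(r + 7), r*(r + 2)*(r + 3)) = r + 3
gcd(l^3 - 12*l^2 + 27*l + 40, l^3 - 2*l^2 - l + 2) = l + 1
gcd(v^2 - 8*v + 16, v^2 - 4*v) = v - 4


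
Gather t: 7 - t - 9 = -t - 2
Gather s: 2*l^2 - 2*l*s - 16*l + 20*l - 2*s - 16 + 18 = 2*l^2 + 4*l + s*(-2*l - 2) + 2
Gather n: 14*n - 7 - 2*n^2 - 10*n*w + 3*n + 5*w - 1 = -2*n^2 + n*(17 - 10*w) + 5*w - 8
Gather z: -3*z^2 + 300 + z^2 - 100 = 200 - 2*z^2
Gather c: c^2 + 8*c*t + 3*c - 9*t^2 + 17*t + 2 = c^2 + c*(8*t + 3) - 9*t^2 + 17*t + 2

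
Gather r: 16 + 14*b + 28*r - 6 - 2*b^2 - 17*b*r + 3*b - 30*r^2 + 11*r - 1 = -2*b^2 + 17*b - 30*r^2 + r*(39 - 17*b) + 9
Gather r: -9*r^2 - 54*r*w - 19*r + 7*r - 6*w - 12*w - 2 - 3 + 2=-9*r^2 + r*(-54*w - 12) - 18*w - 3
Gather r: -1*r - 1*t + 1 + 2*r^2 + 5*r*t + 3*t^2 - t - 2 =2*r^2 + r*(5*t - 1) + 3*t^2 - 2*t - 1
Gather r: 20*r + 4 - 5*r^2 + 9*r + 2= -5*r^2 + 29*r + 6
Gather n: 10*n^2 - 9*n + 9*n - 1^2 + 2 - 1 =10*n^2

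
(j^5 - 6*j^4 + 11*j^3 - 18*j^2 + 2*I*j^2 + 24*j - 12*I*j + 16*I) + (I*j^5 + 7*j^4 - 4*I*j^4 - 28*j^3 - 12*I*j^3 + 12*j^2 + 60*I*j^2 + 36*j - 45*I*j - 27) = j^5 + I*j^5 + j^4 - 4*I*j^4 - 17*j^3 - 12*I*j^3 - 6*j^2 + 62*I*j^2 + 60*j - 57*I*j - 27 + 16*I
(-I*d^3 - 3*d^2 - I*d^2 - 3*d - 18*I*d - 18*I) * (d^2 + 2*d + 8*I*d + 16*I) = -I*d^5 + 5*d^4 - 3*I*d^4 + 15*d^3 - 44*I*d^3 + 154*d^2 - 126*I*d^2 + 432*d - 84*I*d + 288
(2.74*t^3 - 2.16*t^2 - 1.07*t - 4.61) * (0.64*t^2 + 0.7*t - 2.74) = 1.7536*t^5 + 0.5356*t^4 - 9.7044*t^3 + 2.219*t^2 - 0.295199999999999*t + 12.6314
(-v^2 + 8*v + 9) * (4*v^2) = -4*v^4 + 32*v^3 + 36*v^2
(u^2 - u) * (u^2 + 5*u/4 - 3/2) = u^4 + u^3/4 - 11*u^2/4 + 3*u/2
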